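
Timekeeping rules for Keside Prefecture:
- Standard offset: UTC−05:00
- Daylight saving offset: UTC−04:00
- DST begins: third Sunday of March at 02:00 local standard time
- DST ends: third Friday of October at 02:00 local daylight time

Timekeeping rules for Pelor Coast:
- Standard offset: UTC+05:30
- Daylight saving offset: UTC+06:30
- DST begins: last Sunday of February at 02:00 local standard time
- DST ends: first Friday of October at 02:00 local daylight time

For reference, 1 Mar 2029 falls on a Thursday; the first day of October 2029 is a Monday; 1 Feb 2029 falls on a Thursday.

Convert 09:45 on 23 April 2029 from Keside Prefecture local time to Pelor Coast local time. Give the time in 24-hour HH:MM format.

1 March 2029 is a Thursday, so the first Sunday is March 4 and the third is March 18.
1 October 2029 is a Monday, so the first Friday is October 5 and the third is October 19.
23 April 2029 falls between 18 March and 19 October, so daylight saving is in effect and Keside Prefecture is at UTC−04:00.
09:45 Keside Prefecture + 4h = 13:45 UTC.
1 February 2029 is a Thursday, so Sundays fall on 4, 11, 18, 25; the last is February 25.
1 October 2029 is a Monday, so the first Friday is October 5.
At the standard offset (UTC+05:30), 13:45 UTC + 5h30m = 19:15 Pelor Coast standard time.
The standard-time date in Pelor Coast, 23 April 2029, falls between 25 February and 5 October, so daylight saving is in effect and Pelor Coast is at UTC+06:30.
13:45 UTC + 6h30m = 20:15 Pelor Coast.

20:15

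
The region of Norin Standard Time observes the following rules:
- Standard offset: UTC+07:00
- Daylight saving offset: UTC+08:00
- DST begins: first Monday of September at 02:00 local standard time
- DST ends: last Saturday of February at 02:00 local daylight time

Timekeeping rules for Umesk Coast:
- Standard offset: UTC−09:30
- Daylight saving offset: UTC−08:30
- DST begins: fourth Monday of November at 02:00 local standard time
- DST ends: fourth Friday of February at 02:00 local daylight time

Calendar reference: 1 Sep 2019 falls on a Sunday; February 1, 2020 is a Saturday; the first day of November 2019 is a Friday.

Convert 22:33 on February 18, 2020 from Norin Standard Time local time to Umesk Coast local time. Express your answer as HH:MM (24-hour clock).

1 September 2019 is a Sunday, so the first Monday is September 2.
1 February 2020 is a Saturday, so Saturdays fall on 1, 8, 15, 22, 29; the last is February 29.
February 18, 2020 lies within the daylight-saving period (2 September 2019 – 29 February 2020), so Norin Standard Time is on daylight time, UTC+08:00.
22:33 Norin Standard Time − 8h = 14:33 UTC.
1 November 2019 is a Friday, so the first Monday is November 4 and the fourth is November 25.
1 February 2020 is a Saturday, so the first Friday is February 7 and the fourth is February 28.
At the standard offset (UTC−09:30), 14:33 UTC − 9h30m = 05:03 Umesk Coast standard time.
The standard-time date in Umesk Coast, February 18, 2020, falls between 25 November 2019 and 28 February 2020, so daylight saving is in effect and Umesk Coast is at UTC−08:30.
14:33 UTC − 8h30m = 06:03 Umesk Coast.

06:03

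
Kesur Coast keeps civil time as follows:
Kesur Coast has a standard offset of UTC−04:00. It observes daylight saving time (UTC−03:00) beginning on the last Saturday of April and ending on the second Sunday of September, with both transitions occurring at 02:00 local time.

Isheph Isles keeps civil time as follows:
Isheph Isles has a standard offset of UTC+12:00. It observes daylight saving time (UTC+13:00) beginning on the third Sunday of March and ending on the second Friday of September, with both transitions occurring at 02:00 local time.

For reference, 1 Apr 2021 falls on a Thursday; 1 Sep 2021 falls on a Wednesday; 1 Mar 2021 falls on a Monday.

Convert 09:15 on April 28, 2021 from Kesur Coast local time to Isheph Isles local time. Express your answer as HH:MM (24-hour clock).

1 April 2021 is a Thursday, so Saturdays fall on 3, 10, 17, 24; the last is April 24.
1 September 2021 is a Wednesday, so the first Sunday is September 5 and the second is September 12.
April 28, 2021 falls between 24 April and 12 September, so daylight saving is in effect and Kesur Coast is at UTC−03:00.
09:15 Kesur Coast + 3h = 12:15 UTC.
1 March 2021 is a Monday, so the first Sunday is March 7 and the third is March 21.
1 September 2021 is a Wednesday, so the first Friday is September 3 and the second is September 10.
At the standard offset (UTC+12:00), 12:15 UTC + 12h = 00:15 Isheph Isles standard time (rolling into the next day, 29 April 2021).
Daylight saving runs 21 March – 10 September; the standard-time date in Isheph Isles, April 29, 2021, is inside that window, so Isheph Isles is at UTC+13:00.
12:15 UTC + 13h = 01:15 Isheph Isles (rolling into the next day, 29 April 2021).

01:15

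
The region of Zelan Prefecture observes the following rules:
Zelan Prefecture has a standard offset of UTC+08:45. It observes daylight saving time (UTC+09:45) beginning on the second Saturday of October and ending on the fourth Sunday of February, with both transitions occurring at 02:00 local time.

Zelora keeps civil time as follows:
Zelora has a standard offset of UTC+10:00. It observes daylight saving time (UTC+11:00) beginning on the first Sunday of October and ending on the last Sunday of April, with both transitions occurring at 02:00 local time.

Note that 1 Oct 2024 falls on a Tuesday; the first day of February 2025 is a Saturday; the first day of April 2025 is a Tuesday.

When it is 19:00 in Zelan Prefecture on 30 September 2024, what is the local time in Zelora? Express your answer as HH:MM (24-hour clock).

20:15

1 October 2024 is a Tuesday, so the first Saturday is October 5 and the second is October 12.
1 February 2025 is a Saturday, so the first Sunday is February 2 and the fourth is February 23.
30 September 2024 is outside the daylight-saving period (12 October 2024 – 23 February 2025), so Zelan Prefecture is on standard time, UTC+08:45.
19:00 Zelan Prefecture − 8h45m = 10:15 UTC.
1 October 2024 is a Tuesday, so the first Sunday is October 6.
1 April 2025 is a Tuesday, so Sundays fall on 6, 13, 20, 27; the last is April 27.
At the standard offset (UTC+10:00), 10:15 UTC + 10h = 20:15 Zelora standard time.
Daylight saving runs 6 October 2024 – 27 April 2025; the standard-time date in Zelora, 30 September 2024, is outside that window, so Zelora is on standard time at UTC+10:00.
10:15 UTC + 10h = 20:15 Zelora.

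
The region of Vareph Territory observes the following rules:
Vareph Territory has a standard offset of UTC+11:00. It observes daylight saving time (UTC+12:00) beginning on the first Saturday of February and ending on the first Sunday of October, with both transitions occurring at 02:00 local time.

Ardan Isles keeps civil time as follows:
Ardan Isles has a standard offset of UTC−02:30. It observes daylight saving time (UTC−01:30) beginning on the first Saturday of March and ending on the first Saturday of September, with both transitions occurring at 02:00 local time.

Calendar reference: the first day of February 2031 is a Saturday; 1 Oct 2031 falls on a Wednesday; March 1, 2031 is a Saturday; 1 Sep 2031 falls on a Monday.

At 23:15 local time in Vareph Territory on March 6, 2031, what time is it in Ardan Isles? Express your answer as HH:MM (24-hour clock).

1 February 2031 is a Saturday, so the first Saturday is February 1.
1 October 2031 is a Wednesday, so the first Sunday is October 5.
March 6, 2031 falls between 1 February and 5 October, so daylight saving is in effect and Vareph Territory is at UTC+12:00.
23:15 Vareph Territory − 12h = 11:15 UTC.
1 March 2031 is a Saturday, so the first Saturday is March 1.
1 September 2031 is a Monday, so the first Saturday is September 6.
At the standard offset (UTC−02:30), 11:15 UTC − 2h30m = 08:45 Ardan Isles standard time.
Daylight saving runs 1 March – 6 September; the standard-time date in Ardan Isles, March 6, 2031, is inside that window, so Ardan Isles is at UTC−01:30.
11:15 UTC − 1h30m = 09:45 Ardan Isles.

09:45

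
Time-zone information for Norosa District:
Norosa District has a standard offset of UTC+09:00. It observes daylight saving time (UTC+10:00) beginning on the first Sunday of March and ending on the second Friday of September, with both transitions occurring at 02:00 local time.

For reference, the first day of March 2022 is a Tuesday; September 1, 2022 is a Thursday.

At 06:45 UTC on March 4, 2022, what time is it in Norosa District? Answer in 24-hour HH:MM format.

15:45

1 March 2022 is a Tuesday, so the first Sunday is March 6.
1 September 2022 is a Thursday, so the first Friday is September 2 and the second is September 9.
At the standard offset (UTC+09:00), 06:45 UTC + 9h = 15:45 Norosa District standard time.
The standard-time date in Norosa District, March 4, 2022, is outside the daylight-saving period (6 March – 9 September), so Norosa District is on standard time, UTC+09:00.
06:45 UTC + 9h = 15:45 local.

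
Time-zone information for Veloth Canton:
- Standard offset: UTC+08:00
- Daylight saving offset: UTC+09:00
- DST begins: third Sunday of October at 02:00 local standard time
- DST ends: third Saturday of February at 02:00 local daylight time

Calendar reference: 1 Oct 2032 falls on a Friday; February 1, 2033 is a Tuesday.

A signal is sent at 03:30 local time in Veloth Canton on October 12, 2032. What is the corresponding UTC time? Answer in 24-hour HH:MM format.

19:30

1 October 2032 is a Friday, so the first Sunday is October 3 and the third is October 17.
1 February 2033 is a Tuesday, so the first Saturday is February 5 and the third is February 19.
Daylight saving runs 17 October 2032 – 19 February 2033; October 12, 2032 is outside that window, so Veloth Canton is on standard time at UTC+08:00.
03:30 local − 8h = 19:30 UTC (rolling into the previous day, 11 October 2032).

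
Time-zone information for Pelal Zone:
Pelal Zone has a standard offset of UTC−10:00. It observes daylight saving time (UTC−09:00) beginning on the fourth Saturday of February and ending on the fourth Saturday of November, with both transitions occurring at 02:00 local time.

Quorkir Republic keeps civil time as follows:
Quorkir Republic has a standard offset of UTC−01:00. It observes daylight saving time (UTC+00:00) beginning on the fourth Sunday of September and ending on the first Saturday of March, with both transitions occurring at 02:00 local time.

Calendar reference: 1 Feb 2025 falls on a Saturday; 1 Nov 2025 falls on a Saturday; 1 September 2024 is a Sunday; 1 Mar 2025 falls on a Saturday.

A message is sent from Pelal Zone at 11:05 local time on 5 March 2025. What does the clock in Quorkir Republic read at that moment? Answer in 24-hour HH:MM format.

19:05

1 February 2025 is a Saturday, so the first Saturday is February 1 and the fourth is February 22.
1 November 2025 is a Saturday, so the first Saturday is November 1 and the fourth is November 22.
5 March 2025 falls between 22 February and 22 November, so daylight saving is in effect and Pelal Zone is at UTC−09:00.
11:05 Pelal Zone + 9h = 20:05 UTC.
1 September 2024 is a Sunday, so the first Sunday is September 1 and the fourth is September 22.
1 March 2025 is a Saturday, so the first Saturday is March 1.
At the standard offset (UTC−01:00), 20:05 UTC − 1h = 19:05 Quorkir Republic standard time.
The standard-time date in Quorkir Republic, 5 March 2025, does not fall between 22 September 2024 and 1 March 2025, so daylight saving is not in effect and Quorkir Republic is at UTC−01:00.
20:05 UTC − 1h = 19:05 Quorkir Republic.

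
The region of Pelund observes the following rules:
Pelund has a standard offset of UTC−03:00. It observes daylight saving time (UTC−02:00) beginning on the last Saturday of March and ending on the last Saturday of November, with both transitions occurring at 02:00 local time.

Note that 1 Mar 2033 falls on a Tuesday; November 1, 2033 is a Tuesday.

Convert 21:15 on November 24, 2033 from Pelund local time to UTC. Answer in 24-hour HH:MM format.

23:15

1 March 2033 is a Tuesday, so Saturdays fall on 5, 12, 19, 26; the last is March 26.
1 November 2033 is a Tuesday, so Saturdays fall on 5, 12, 19, 26; the last is November 26.
November 24, 2033 lies within the daylight-saving period (26 March – 26 November), so Pelund is on daylight time, UTC−02:00.
21:15 local + 2h = 23:15 UTC.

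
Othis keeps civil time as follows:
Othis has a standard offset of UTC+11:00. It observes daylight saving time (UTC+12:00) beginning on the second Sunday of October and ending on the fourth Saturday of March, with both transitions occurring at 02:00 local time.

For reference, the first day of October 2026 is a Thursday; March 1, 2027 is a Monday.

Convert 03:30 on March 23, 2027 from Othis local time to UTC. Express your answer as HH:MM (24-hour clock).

1 October 2026 is a Thursday, so the first Sunday is October 4 and the second is October 11.
1 March 2027 is a Monday, so the first Saturday is March 6 and the fourth is March 27.
Daylight saving runs 11 October 2026 – 27 March 2027; March 23, 2027 is inside that window, so Othis is at UTC+12:00.
03:30 local − 12h = 15:30 UTC (rolling into the previous day, 22 March 2027).

15:30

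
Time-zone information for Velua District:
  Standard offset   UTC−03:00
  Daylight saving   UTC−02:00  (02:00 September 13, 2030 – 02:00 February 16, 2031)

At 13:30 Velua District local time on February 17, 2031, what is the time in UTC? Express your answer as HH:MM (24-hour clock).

16:30

February 17, 2031 is outside the daylight-saving period (13 September 2030 – 16 February 2031), so Velua District is on standard time, UTC−03:00.
13:30 local + 3h = 16:30 UTC.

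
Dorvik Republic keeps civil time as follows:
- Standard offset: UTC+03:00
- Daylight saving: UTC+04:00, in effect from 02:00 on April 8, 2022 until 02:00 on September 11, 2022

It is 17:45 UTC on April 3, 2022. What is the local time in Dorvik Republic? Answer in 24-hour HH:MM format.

At the standard offset (UTC+03:00), 17:45 UTC + 3h = 20:45 Dorvik Republic standard time.
Daylight saving runs 8 April – 11 September; the standard-time date in Dorvik Republic, April 3, 2022, is outside that window, so Dorvik Republic is on standard time at UTC+03:00.
17:45 UTC + 3h = 20:45 local.

20:45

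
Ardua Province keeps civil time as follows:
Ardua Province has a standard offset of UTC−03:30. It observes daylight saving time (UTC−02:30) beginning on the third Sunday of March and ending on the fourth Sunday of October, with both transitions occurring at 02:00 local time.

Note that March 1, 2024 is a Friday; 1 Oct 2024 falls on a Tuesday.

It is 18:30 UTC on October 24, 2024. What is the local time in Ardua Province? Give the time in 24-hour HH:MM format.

1 March 2024 is a Friday, so the first Sunday is March 3 and the third is March 17.
1 October 2024 is a Tuesday, so the first Sunday is October 6 and the fourth is October 27.
At the standard offset (UTC−03:30), 18:30 UTC − 3h30m = 15:00 Ardua Province standard time.
The standard-time date in Ardua Province, October 24, 2024, lies within the daylight-saving period (17 March – 27 October), so Ardua Province is on daylight time, UTC−02:30.
18:30 UTC − 2h30m = 16:00 local.

16:00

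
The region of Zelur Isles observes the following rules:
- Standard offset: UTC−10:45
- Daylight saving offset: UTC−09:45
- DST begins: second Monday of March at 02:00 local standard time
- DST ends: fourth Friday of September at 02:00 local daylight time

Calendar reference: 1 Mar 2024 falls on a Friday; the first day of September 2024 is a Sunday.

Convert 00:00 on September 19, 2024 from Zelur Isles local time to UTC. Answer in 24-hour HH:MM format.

09:45

1 March 2024 is a Friday, so the first Monday is March 4 and the second is March 11.
1 September 2024 is a Sunday, so the first Friday is September 6 and the fourth is September 27.
September 19, 2024 falls between 11 March and 27 September, so daylight saving is in effect and Zelur Isles is at UTC−09:45.
00:00 local + 9h45m = 09:45 UTC.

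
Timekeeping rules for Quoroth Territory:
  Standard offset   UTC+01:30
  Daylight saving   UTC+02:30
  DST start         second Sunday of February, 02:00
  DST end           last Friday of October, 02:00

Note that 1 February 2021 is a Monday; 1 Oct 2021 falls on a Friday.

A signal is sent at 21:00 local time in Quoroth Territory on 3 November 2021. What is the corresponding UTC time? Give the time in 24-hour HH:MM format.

19:30

1 February 2021 is a Monday, so the first Sunday is February 7 and the second is February 14.
1 October 2021 is a Friday, so Fridays fall on 1, 8, 15, 22, 29; the last is October 29.
3 November 2021 is outside the daylight-saving period (14 February – 29 October), so Quoroth Territory is on standard time, UTC+01:30.
21:00 local − 1h30m = 19:30 UTC.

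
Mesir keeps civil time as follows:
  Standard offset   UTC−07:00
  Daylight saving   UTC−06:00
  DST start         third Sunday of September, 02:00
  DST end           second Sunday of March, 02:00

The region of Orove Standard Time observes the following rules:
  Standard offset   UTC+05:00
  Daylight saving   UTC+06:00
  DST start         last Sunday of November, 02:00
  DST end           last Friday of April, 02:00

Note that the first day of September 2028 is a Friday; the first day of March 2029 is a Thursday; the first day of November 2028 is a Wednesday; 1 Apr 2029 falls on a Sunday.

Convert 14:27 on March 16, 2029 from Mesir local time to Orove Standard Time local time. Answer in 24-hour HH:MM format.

03:27

1 September 2028 is a Friday, so the first Sunday is September 3 and the third is September 17.
1 March 2029 is a Thursday, so the first Sunday is March 4 and the second is March 11.
March 16, 2029 does not fall between 17 September 2028 and 11 March 2029, so daylight saving is not in effect and Mesir is at UTC−07:00.
14:27 Mesir + 7h = 21:27 UTC.
1 November 2028 is a Wednesday, so Sundays fall on 5, 12, 19, 26; the last is November 26.
1 April 2029 is a Sunday, so Fridays fall on 6, 13, 20, 27; the last is April 27.
At the standard offset (UTC+05:00), 21:27 UTC + 5h = 02:27 Orove Standard Time standard time (rolling into the next day, 17 March 2029).
The standard-time date in Orove Standard Time, March 17, 2029, lies within the daylight-saving period (26 November 2028 – 27 April 2029), so Orove Standard Time is on daylight time, UTC+06:00.
21:27 UTC + 6h = 03:27 Orove Standard Time (rolling into the next day, 17 March 2029).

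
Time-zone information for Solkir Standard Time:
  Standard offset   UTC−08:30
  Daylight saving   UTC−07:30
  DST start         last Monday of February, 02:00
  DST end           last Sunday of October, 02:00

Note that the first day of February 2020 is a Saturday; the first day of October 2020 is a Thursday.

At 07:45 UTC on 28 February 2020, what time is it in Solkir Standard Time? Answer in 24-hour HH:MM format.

00:15

1 February 2020 is a Saturday, so Mondays fall on 3, 10, 17, 24; the last is February 24.
1 October 2020 is a Thursday, so Sundays fall on 4, 11, 18, 25; the last is October 25.
At the standard offset (UTC−08:30), 07:45 UTC − 8h30m = 23:15 Solkir Standard Time standard time (rolling into the previous day, 27 February 2020).
Daylight saving runs 24 February – 25 October; the standard-time date in Solkir Standard Time, 27 February 2020, is inside that window, so Solkir Standard Time is at UTC−07:30.
07:45 UTC − 7h30m = 00:15 local.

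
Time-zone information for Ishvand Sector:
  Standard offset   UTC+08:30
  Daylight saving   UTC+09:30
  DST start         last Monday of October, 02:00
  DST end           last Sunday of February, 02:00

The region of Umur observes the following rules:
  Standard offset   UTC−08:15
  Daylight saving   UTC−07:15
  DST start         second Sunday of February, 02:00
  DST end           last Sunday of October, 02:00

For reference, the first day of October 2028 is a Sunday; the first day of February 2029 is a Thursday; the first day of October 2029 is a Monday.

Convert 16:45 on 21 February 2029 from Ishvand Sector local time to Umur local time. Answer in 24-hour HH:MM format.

00:00

1 October 2028 is a Sunday, so Mondays fall on 2, 9, 16, 23, 30; the last is October 30.
1 February 2029 is a Thursday, so Sundays fall on 4, 11, 18, 25; the last is February 25.
21 February 2029 lies within the daylight-saving period (30 October 2028 – 25 February 2029), so Ishvand Sector is on daylight time, UTC+09:30.
16:45 Ishvand Sector − 9h30m = 07:15 UTC.
1 February 2029 is a Thursday, so the first Sunday is February 4 and the second is February 11.
1 October 2029 is a Monday, so Sundays fall on 7, 14, 21, 28; the last is October 28.
At the standard offset (UTC−08:15), 07:15 UTC − 8h15m = 23:00 Umur standard time (rolling into the previous day, 20 February 2029).
The standard-time date in Umur, 20 February 2029, lies within the daylight-saving period (11 February – 28 October), so Umur is on daylight time, UTC−07:15.
07:15 UTC − 7h15m = 00:00 Umur.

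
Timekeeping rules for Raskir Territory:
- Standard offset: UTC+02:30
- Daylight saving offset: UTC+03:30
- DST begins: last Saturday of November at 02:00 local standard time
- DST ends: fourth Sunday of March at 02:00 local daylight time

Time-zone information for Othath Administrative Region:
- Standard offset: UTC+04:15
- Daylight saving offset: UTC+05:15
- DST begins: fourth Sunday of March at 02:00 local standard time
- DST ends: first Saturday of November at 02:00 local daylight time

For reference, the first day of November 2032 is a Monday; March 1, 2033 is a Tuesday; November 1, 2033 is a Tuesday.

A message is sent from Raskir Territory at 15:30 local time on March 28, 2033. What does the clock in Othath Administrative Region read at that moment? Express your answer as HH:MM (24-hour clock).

18:15

1 November 2032 is a Monday, so Saturdays fall on 6, 13, 20, 27; the last is November 27.
1 March 2033 is a Tuesday, so the first Sunday is March 6 and the fourth is March 27.
March 28, 2033 does not fall between 27 November 2032 and 27 March 2033, so daylight saving is not in effect and Raskir Territory is at UTC+02:30.
15:30 Raskir Territory − 2h30m = 13:00 UTC.
1 March 2033 is a Tuesday, so the first Sunday is March 6 and the fourth is March 27.
1 November 2033 is a Tuesday, so the first Saturday is November 5.
At the standard offset (UTC+04:15), 13:00 UTC + 4h15m = 17:15 Othath Administrative Region standard time.
Daylight saving runs 27 March – 5 November; the standard-time date in Othath Administrative Region, March 28, 2033, is inside that window, so Othath Administrative Region is at UTC+05:15.
13:00 UTC + 5h15m = 18:15 Othath Administrative Region.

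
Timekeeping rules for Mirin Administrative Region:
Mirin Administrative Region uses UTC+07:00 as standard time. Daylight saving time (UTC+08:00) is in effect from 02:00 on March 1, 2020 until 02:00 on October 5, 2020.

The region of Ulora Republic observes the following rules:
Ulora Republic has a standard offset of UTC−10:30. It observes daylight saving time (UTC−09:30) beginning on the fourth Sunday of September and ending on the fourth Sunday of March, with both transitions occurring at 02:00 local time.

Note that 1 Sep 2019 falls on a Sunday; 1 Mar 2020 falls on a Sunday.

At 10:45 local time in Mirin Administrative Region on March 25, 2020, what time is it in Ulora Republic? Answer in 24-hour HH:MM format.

16:15

March 25, 2020 lies within the daylight-saving period (1 March – 5 October), so Mirin Administrative Region is on daylight time, UTC+08:00.
10:45 Mirin Administrative Region − 8h = 02:45 UTC.
1 September 2019 is a Sunday, so the first Sunday is September 1 and the fourth is September 22.
1 March 2020 is a Sunday, so the first Sunday is March 1 and the fourth is March 22.
At the standard offset (UTC−10:30), 02:45 UTC − 10h30m = 16:15 Ulora Republic standard time (rolling into the previous day, 24 March 2020).
The standard-time date in Ulora Republic, March 24, 2020, does not fall between 22 September 2019 and 22 March 2020, so daylight saving is not in effect and Ulora Republic is at UTC−10:30.
02:45 UTC − 10h30m = 16:15 Ulora Republic (rolling into the previous day, 24 March 2020).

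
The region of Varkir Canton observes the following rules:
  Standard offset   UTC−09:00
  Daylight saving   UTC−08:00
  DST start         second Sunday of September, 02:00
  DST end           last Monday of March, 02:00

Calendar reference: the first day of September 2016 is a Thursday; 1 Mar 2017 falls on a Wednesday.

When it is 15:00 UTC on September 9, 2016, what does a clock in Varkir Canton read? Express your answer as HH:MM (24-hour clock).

06:00

1 September 2016 is a Thursday, so the first Sunday is September 4 and the second is September 11.
1 March 2017 is a Wednesday, so Mondays fall on 6, 13, 20, 27; the last is March 27.
At the standard offset (UTC−09:00), 15:00 UTC − 9h = 06:00 Varkir Canton standard time.
The standard-time date in Varkir Canton, September 9, 2016, does not fall between 11 September 2016 and 27 March 2017, so daylight saving is not in effect and Varkir Canton is at UTC−09:00.
15:00 UTC − 9h = 06:00 local.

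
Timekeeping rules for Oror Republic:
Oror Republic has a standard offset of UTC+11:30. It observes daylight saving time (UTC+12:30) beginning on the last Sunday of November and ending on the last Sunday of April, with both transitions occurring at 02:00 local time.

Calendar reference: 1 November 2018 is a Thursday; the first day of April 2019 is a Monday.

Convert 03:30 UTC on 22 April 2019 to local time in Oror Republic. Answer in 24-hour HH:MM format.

1 November 2018 is a Thursday, so Sundays fall on 4, 11, 18, 25; the last is November 25.
1 April 2019 is a Monday, so Sundays fall on 7, 14, 21, 28; the last is April 28.
At the standard offset (UTC+11:30), 03:30 UTC + 11h30m = 15:00 Oror Republic standard time.
The standard-time date in Oror Republic, 22 April 2019, lies within the daylight-saving period (25 November 2018 – 28 April 2019), so Oror Republic is on daylight time, UTC+12:30.
03:30 UTC + 12h30m = 16:00 local.

16:00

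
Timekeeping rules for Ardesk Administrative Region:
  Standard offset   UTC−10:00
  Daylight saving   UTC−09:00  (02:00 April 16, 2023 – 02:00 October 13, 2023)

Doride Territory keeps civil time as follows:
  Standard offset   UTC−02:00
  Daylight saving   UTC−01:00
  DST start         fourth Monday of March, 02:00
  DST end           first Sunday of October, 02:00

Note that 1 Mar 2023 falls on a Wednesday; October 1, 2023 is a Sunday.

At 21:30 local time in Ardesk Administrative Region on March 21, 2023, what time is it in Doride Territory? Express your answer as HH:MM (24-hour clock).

05:30

March 21, 2023 is outside the daylight-saving period (16 April – 13 October), so Ardesk Administrative Region is on standard time, UTC−10:00.
21:30 Ardesk Administrative Region + 10h = 07:30 UTC (rolling into the next day, 22 March 2023).
1 March 2023 is a Wednesday, so the first Monday is March 6 and the fourth is March 27.
1 October 2023 is a Sunday, so the first Sunday is October 1.
At the standard offset (UTC−02:00), 07:30 UTC − 2h = 05:30 Doride Territory standard time.
The standard-time date in Doride Territory, March 22, 2023, does not fall between 27 March and 1 October, so daylight saving is not in effect and Doride Territory is at UTC−02:00.
07:30 UTC − 2h = 05:30 Doride Territory.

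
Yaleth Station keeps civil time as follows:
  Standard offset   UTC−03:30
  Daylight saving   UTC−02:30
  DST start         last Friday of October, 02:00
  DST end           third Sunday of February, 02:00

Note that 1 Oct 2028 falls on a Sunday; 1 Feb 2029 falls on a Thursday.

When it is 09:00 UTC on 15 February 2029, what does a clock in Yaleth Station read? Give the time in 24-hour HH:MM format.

06:30

1 October 2028 is a Sunday, so Fridays fall on 6, 13, 20, 27; the last is October 27.
1 February 2029 is a Thursday, so the first Sunday is February 4 and the third is February 18.
At the standard offset (UTC−03:30), 09:00 UTC − 3h30m = 05:30 Yaleth Station standard time.
Daylight saving runs 27 October 2028 – 18 February 2029; the standard-time date in Yaleth Station, 15 February 2029, is inside that window, so Yaleth Station is at UTC−02:30.
09:00 UTC − 2h30m = 06:30 local.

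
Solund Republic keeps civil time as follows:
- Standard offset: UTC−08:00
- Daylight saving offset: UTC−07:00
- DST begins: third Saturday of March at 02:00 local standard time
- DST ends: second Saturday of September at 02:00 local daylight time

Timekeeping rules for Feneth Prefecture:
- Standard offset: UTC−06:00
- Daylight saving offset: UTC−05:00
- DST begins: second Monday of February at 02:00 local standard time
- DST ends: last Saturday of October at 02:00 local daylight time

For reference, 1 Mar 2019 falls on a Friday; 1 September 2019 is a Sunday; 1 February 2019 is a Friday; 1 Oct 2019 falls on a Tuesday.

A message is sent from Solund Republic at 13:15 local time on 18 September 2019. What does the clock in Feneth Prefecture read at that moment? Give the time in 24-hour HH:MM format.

16:15

1 March 2019 is a Friday, so the first Saturday is March 2 and the third is March 16.
1 September 2019 is a Sunday, so the first Saturday is September 7 and the second is September 14.
Daylight saving runs 16 March – 14 September; 18 September 2019 is outside that window, so Solund Republic is on standard time at UTC−08:00.
13:15 Solund Republic + 8h = 21:15 UTC.
1 February 2019 is a Friday, so the first Monday is February 4 and the second is February 11.
1 October 2019 is a Tuesday, so Saturdays fall on 5, 12, 19, 26; the last is October 26.
At the standard offset (UTC−06:00), 21:15 UTC − 6h = 15:15 Feneth Prefecture standard time.
Daylight saving runs 11 February – 26 October; the standard-time date in Feneth Prefecture, 18 September 2019, is inside that window, so Feneth Prefecture is at UTC−05:00.
21:15 UTC − 5h = 16:15 Feneth Prefecture.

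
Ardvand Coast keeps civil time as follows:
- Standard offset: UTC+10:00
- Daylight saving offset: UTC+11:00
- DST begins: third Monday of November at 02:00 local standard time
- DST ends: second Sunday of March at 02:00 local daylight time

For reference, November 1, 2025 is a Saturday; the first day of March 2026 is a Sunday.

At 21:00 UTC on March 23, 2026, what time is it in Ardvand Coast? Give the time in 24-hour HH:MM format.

1 November 2025 is a Saturday, so the first Monday is November 3 and the third is November 17.
1 March 2026 is a Sunday, so the first Sunday is March 1 and the second is March 8.
At the standard offset (UTC+10:00), 21:00 UTC + 10h = 07:00 Ardvand Coast standard time (rolling into the next day, 24 March 2026).
The standard-time date in Ardvand Coast, March 24, 2026, does not fall between 17 November 2025 and 8 March 2026, so daylight saving is not in effect and Ardvand Coast is at UTC+10:00.
21:00 UTC + 10h = 07:00 local (rolling into the next day, 24 March 2026).

07:00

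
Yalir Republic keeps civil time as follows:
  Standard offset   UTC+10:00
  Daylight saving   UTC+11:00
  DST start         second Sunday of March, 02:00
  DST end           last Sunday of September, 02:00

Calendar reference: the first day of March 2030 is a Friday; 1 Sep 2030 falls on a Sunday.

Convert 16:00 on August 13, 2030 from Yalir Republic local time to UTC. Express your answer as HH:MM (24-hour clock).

1 March 2030 is a Friday, so the first Sunday is March 3 and the second is March 10.
1 September 2030 is a Sunday, so Sundays fall on 1, 8, 15, 22, 29; the last is September 29.
August 13, 2030 falls between 10 March and 29 September, so daylight saving is in effect and Yalir Republic is at UTC+11:00.
16:00 local − 11h = 05:00 UTC.

05:00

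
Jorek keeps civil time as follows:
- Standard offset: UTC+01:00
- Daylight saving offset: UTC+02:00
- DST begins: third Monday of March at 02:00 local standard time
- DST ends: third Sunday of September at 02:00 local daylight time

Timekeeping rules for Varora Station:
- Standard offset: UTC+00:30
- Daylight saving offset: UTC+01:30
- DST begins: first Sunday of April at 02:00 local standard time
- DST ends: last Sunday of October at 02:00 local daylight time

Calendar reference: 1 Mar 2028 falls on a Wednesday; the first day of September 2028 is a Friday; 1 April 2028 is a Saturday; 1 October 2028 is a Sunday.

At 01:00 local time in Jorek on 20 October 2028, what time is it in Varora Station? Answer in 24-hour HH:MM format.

1 March 2028 is a Wednesday, so the first Monday is March 6 and the third is March 20.
1 September 2028 is a Friday, so the first Sunday is September 3 and the third is September 17.
Daylight saving runs 20 March – 17 September; 20 October 2028 is outside that window, so Jorek is on standard time at UTC+01:00.
01:00 Jorek − 1h = 00:00 UTC.
1 April 2028 is a Saturday, so the first Sunday is April 2.
1 October 2028 is a Sunday, so Sundays fall on 1, 8, 15, 22, 29; the last is October 29.
At the standard offset (UTC+00:30), 00:00 UTC + 0h30m = 00:30 Varora Station standard time.
The standard-time date in Varora Station, 20 October 2028, lies within the daylight-saving period (2 April – 29 October), so Varora Station is on daylight time, UTC+01:30.
00:00 UTC + 1h30m = 01:30 Varora Station.

01:30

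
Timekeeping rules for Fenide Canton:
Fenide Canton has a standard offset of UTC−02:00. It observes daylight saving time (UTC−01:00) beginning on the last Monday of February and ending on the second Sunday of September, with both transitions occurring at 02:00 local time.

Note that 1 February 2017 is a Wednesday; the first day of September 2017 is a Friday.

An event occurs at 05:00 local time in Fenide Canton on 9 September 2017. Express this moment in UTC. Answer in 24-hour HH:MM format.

06:00

1 February 2017 is a Wednesday, so Mondays fall on 6, 13, 20, 27; the last is February 27.
1 September 2017 is a Friday, so the first Sunday is September 3 and the second is September 10.
Daylight saving runs 27 February – 10 September; 9 September 2017 is inside that window, so Fenide Canton is at UTC−01:00.
05:00 local + 1h = 06:00 UTC.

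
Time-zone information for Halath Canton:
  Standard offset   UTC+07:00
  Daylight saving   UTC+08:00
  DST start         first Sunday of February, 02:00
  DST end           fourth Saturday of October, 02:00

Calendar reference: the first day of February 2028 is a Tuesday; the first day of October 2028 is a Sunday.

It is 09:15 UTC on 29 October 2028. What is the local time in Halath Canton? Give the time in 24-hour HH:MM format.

1 February 2028 is a Tuesday, so the first Sunday is February 6.
1 October 2028 is a Sunday, so the first Saturday is October 7 and the fourth is October 28.
At the standard offset (UTC+07:00), 09:15 UTC + 7h = 16:15 Halath Canton standard time.
Daylight saving runs 6 February – 28 October; the standard-time date in Halath Canton, 29 October 2028, is outside that window, so Halath Canton is on standard time at UTC+07:00.
09:15 UTC + 7h = 16:15 local.

16:15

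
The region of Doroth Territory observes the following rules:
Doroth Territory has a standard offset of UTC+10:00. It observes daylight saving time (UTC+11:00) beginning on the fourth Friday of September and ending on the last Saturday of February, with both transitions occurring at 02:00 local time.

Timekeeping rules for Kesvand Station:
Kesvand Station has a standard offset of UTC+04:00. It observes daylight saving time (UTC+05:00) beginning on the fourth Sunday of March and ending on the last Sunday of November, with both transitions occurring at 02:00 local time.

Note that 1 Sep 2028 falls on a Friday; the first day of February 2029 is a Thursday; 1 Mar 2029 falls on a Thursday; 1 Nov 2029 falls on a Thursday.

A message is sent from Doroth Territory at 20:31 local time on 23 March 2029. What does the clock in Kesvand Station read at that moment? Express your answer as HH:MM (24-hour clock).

1 September 2028 is a Friday, so the first Friday is September 1 and the fourth is September 22.
1 February 2029 is a Thursday, so Saturdays fall on 3, 10, 17, 24; the last is February 24.
23 March 2029 is outside the daylight-saving period (22 September 2028 – 24 February 2029), so Doroth Territory is on standard time, UTC+10:00.
20:31 Doroth Territory − 10h = 10:31 UTC.
1 March 2029 is a Thursday, so the first Sunday is March 4 and the fourth is March 25.
1 November 2029 is a Thursday, so Sundays fall on 4, 11, 18, 25; the last is November 25.
At the standard offset (UTC+04:00), 10:31 UTC + 4h = 14:31 Kesvand Station standard time.
The standard-time date in Kesvand Station, 23 March 2029, is outside the daylight-saving period (25 March – 25 November), so Kesvand Station is on standard time, UTC+04:00.
10:31 UTC + 4h = 14:31 Kesvand Station.

14:31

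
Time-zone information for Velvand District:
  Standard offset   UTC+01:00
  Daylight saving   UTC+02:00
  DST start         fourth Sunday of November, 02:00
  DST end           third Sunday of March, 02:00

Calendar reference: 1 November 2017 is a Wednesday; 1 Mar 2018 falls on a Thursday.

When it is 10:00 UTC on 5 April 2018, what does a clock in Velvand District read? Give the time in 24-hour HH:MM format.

11:00

1 November 2017 is a Wednesday, so the first Sunday is November 5 and the fourth is November 26.
1 March 2018 is a Thursday, so the first Sunday is March 4 and the third is March 18.
At the standard offset (UTC+01:00), 10:00 UTC + 1h = 11:00 Velvand District standard time.
The standard-time date in Velvand District, 5 April 2018, does not fall between 26 November 2017 and 18 March 2018, so daylight saving is not in effect and Velvand District is at UTC+01:00.
10:00 UTC + 1h = 11:00 local.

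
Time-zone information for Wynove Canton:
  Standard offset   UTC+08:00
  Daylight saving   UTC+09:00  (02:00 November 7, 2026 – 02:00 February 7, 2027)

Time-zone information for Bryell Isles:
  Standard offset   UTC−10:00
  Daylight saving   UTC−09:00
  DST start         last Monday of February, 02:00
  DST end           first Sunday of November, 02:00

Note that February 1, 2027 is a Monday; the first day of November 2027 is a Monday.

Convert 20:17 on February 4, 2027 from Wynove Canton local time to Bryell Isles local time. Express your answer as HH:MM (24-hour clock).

February 4, 2027 lies within the daylight-saving period (7 November 2026 – 7 February 2027), so Wynove Canton is on daylight time, UTC+09:00.
20:17 Wynove Canton − 9h = 11:17 UTC.
1 February 2027 is a Monday, so Mondays fall on 1, 8, 15, 22; the last is February 22.
1 November 2027 is a Monday, so the first Sunday is November 7.
At the standard offset (UTC−10:00), 11:17 UTC − 10h = 01:17 Bryell Isles standard time.
Daylight saving runs 22 February – 7 November; the standard-time date in Bryell Isles, February 4, 2027, is outside that window, so Bryell Isles is on standard time at UTC−10:00.
11:17 UTC − 10h = 01:17 Bryell Isles.

01:17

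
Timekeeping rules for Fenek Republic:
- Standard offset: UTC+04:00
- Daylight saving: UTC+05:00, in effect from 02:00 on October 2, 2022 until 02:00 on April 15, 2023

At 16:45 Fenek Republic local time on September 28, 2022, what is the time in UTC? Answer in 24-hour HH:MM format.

12:45

Daylight saving runs 2 October 2022 – 15 April 2023; September 28, 2022 is outside that window, so Fenek Republic is on standard time at UTC+04:00.
16:45 local − 4h = 12:45 UTC.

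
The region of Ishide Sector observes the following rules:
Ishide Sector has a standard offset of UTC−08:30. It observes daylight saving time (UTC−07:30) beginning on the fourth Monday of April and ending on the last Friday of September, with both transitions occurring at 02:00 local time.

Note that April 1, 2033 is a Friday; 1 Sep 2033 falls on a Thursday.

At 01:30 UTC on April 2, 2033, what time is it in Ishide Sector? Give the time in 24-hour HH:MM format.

1 April 2033 is a Friday, so the first Monday is April 4 and the fourth is April 25.
1 September 2033 is a Thursday, so Fridays fall on 2, 9, 16, 23, 30; the last is September 30.
At the standard offset (UTC−08:30), 01:30 UTC − 8h30m = 17:00 Ishide Sector standard time (rolling into the previous day, 1 April 2033).
Daylight saving runs 25 April – 30 September; the standard-time date in Ishide Sector, April 1, 2033, is outside that window, so Ishide Sector is on standard time at UTC−08:30.
01:30 UTC − 8h30m = 17:00 local (rolling into the previous day, 1 April 2033).

17:00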